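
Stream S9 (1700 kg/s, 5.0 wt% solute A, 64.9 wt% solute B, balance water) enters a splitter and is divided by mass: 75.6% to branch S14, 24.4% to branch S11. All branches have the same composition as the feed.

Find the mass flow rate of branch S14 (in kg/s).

1285 kg/s

Branch S14 flow = 0.756×1700 = 1285.2 kg/s.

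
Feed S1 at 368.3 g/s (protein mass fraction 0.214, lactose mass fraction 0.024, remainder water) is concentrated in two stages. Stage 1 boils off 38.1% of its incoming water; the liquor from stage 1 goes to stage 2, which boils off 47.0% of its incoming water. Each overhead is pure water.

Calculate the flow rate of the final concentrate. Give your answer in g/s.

water in feed = 368.3×0.762 = 280.64 g/s.
After stage 1: water left = (1−0.381)×280.64 = 173.72; stream total = 261.37 g/s.
After stage 2: water left = (1−0.470)×173.72 = 92.071; final concentrate = 179.73 g/s.

179.7 g/s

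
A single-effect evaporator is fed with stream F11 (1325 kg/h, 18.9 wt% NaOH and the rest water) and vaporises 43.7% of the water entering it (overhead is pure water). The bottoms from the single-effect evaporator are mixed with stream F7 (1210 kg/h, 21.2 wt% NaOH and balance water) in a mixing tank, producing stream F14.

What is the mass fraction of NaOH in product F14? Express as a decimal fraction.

0.2454

Vapour removed = 0.437×0.811×1325 = 469.59 kg/h; concentrate = 855.41 kg/h.
NaOH reaching the mixer = 250.43 (from concentrate) + 1210×0.212 = 506.94 kg/h.
Product flow = 855.41 + 1210 = 2065.4 kg/h; NaOH fraction = 0.2454.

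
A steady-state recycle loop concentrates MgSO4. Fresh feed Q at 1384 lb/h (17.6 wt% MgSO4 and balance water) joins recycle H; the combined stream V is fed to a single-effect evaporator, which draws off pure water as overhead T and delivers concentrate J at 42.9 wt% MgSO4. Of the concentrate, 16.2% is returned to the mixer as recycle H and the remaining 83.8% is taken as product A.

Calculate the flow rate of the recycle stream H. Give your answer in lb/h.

109.8 lb/h

Overall MgSO4 balance (none leaves overhead): MgSO4 in fresh feed = MgSO4 in product, i.e. 1384×0.176 = (1−0.162)·J·0.429.
J = 243.58/(0.429×0.838) = 677.56 lb/h.
Recycle H = 0.162×677.56 = 109.76 lb/h.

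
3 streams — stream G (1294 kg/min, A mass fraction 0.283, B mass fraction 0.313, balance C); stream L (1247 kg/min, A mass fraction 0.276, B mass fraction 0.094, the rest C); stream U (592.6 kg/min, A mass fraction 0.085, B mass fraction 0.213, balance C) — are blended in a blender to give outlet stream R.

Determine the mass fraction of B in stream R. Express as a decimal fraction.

0.207

Total flow out = 1294 + 1247 + 592.6 = 3133.6 kg/min.
B in = 1294×0.313 + 1247×0.094 + 592.6×0.213 = 648.46 kg/min.
B mass fraction in R = 648.46/3133.6 = 0.207.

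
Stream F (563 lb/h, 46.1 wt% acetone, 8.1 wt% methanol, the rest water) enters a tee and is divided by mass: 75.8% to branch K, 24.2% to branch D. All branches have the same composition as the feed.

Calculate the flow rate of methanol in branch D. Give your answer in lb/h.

Branch D total = 0.242×563 = 136.25 lb/h.
methanol in D = 0.081×136.25 = 11.036 lb/h.

11.04 lb/h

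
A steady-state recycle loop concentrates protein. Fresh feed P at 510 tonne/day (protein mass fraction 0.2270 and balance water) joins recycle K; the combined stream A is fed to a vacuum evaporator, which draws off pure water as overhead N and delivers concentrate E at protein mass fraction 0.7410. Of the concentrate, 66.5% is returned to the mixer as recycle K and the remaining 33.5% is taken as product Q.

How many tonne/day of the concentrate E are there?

Overall protein balance (none leaves overhead): protein in fresh feed = protein in product, i.e. 510×0.227 = (1−0.665)·E·0.741.
E = 115.77/(0.741×0.335) = 466.37 tonne/day.

466.4 tonne/day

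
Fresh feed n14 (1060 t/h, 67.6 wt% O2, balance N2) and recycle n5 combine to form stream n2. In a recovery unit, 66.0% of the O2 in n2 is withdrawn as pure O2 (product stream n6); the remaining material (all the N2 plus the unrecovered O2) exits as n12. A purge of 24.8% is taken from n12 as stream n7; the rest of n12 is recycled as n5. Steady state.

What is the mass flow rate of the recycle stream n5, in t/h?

1288 t/h

N2 enters only via n14 and leaves only via the purge: 1060×0.324 = 0.248×(N2 in n12), and the recovery unit passes all N2, so N2 in n2 = N2 in n12 = 1384.8 t/h.
O2 in n2: m_A = 1060×0.676 + (1−0.248)·(1−0.660)·m_A, so m_A = 716.56/0.7443 = 962.7 t/h.
n12 = (1−0.660)×962.7 + 1384.8 = 1712.2 t/h.
Recycle n5 = (1−0.248)×1712.2 = 1287.5 t/h.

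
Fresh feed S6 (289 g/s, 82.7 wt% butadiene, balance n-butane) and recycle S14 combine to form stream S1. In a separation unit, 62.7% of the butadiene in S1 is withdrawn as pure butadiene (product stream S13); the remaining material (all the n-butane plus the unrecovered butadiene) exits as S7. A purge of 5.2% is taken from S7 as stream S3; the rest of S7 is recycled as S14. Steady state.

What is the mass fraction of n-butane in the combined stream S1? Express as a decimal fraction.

n-butane enters only via S6 and leaves only via the purge: 289×0.173 = 0.052×(n-butane in S7), and the separation unit passes all n-butane, so n-butane in S1 = n-butane in S7 = 961.48 g/s.
butadiene in S1: m_A = 289×0.827 + (1−0.052)·(1−0.627)·m_A, so m_A = 239/0.6464 = 369.75 g/s.
S1 = 369.75 + 961.48 = 1331.2 g/s.
n-butane fraction in S1 = 961.48/1331.2 = 0.722.

0.722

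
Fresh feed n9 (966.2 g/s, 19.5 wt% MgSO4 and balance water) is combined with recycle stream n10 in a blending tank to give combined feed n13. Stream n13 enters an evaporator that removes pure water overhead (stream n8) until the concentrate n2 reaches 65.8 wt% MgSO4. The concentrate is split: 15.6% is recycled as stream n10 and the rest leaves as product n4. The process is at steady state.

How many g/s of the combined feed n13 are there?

Overall MgSO4 balance (none leaves overhead): MgSO4 in fresh feed = MgSO4 in product, i.e. 966.2×0.195 = (1−0.156)·n2·0.658.
n2 = 188.41/(0.658×0.844) = 339.26 g/s.
Recycle n10 = 0.156×339.26 = 52.925 g/s.
Combined feed n13 = 966.2 + 52.925 = 1019.1 g/s.

1019 g/s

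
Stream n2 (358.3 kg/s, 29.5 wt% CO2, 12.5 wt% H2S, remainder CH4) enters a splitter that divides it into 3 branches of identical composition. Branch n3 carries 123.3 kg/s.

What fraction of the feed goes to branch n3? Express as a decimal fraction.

Fraction to n3 = 123.3/358.3 = 0.3441.

0.344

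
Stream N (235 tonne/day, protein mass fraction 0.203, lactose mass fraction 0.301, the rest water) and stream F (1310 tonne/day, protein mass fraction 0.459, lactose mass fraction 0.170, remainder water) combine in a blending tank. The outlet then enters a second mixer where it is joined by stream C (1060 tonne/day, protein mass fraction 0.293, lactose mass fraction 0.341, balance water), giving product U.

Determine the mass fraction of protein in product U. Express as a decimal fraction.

Overall, product flow = 2605 tonne/day.
protein in = 235×0.203 + 1310×0.459 + 1060×0.293 = 959.58 tonne/day.
protein fraction in U = 0.368.

0.368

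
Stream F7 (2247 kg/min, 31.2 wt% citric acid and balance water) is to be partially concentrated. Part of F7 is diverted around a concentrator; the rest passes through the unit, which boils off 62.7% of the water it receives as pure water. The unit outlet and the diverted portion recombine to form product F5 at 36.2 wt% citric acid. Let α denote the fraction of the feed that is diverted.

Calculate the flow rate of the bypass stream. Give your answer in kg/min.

All 2247×0.312 = 701.06 kg/min of citric acid reaches F5, so F5 = 701.06/0.362 = 1936.6 kg/min and vapour = 310.36 kg/min.
The evaporator receives (1−α)·2247 of feed at 0.688 water and removes 0.627 of that water:
0.627×0.688×(1−α)×2247 = 310.36
(1−α) = 310.36/969.3 = 0.3202;  α = 0.6798.
Bypass flow = 0.6798×2247 = 1527.5 kg/min.

1528 kg/min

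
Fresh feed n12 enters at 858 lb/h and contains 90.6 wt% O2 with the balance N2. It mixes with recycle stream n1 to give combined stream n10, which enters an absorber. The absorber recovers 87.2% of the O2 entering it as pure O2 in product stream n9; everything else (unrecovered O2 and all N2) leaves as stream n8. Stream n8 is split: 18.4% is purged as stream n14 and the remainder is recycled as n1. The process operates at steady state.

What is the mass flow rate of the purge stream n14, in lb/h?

101.1 lb/h

N2 enters only via n12 and leaves only via the purge: 858×0.094 = 0.184×(N2 in n8), and the absorber passes all N2, so N2 in n10 = N2 in n8 = 438.33 lb/h.
O2 in n10: m_A = 858×0.906 + (1−0.184)·(1−0.872)·m_A, so m_A = 777.35/0.8956 = 868.01 lb/h.
n8 = (1−0.872)×868.01 + 438.33 = 549.43 lb/h.
Purge n14 = 0.184×549.43 = 101.1 lb/h.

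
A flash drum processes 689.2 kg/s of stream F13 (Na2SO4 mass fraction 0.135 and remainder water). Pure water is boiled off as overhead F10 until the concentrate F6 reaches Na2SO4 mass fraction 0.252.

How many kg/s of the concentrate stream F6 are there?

Na2SO4 is conserved: 689.2×0.135 = 93.042 kg/s all reports to the concentrate.
Concentrate = 93.042/(target fraction) = 369.21 kg/s.

369.2 kg/s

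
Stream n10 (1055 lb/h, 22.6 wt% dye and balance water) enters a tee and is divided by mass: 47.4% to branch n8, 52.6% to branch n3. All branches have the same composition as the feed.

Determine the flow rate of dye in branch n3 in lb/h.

Branch n3 total = 0.526×1055 = 554.93 lb/h.
dye in n3 = 0.226×554.93 = 125.41 lb/h.

125.4 lb/h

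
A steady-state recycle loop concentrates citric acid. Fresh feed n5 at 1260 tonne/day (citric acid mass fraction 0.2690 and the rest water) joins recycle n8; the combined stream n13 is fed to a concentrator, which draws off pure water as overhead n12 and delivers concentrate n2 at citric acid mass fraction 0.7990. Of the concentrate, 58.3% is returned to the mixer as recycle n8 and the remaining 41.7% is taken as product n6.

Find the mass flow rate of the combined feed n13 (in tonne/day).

Overall citric acid balance (none leaves overhead): citric acid in fresh feed = citric acid in product, i.e. 1260×0.269 = (1−0.583)·n2·0.799.
n2 = 338.94/(0.799×0.417) = 1017.3 tonne/day.
Recycle n8 = 0.583×1017.3 = 593.07 tonne/day.
Combined feed n13 = 1260 + 593.07 = 1853.1 tonne/day.

1853 tonne/day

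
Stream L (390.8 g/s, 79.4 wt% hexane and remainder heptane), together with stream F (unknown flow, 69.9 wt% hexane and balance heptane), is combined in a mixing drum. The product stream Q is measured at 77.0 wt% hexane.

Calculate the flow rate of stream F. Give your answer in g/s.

Let F be the unknown flow. Total out = 390.8 + F.
hexane balance: 310.3 + 0.699·F = 0.770·(390.8 + F)
(0.699 − 0.770)·F = 0.770×390.8 − 310.3 = -9.3792
F = -9.3792 / -0.071 = 132.1 g/s

132.1 g/s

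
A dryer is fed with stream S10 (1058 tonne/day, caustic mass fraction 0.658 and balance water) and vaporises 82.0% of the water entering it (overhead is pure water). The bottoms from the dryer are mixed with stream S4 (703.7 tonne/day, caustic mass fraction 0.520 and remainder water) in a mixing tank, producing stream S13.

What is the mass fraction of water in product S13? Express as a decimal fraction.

0.275

Vapour removed = 0.820×0.342×1058 = 296.71 tonne/day; concentrate = 761.29 tonne/day.
water reaching the mixer = 65.13 (from concentrate) + 703.7×0.480 = 402.91 tonne/day.
Product flow = 761.29 + 703.7 = 1465 tonne/day; water fraction = 0.275.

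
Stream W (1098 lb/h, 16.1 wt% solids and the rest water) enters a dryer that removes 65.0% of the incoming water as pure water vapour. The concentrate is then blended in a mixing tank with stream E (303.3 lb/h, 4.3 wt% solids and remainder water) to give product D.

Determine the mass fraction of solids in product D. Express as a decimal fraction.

0.237

Vapour removed = 0.650×0.839×1098 = 598.79 lb/h; concentrate = 499.21 lb/h.
solids reaching the mixer = 176.78 (from concentrate) + 303.3×0.043 = 189.82 lb/h.
Product flow = 499.21 + 303.3 = 802.51 lb/h; solids fraction = 0.237.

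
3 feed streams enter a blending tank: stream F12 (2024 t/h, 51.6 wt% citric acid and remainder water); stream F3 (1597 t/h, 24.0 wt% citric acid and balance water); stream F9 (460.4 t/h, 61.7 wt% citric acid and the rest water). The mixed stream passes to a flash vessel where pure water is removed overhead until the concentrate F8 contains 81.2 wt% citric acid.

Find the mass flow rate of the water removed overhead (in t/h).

1973 t/h

citric acid entering = 2024×0.516 + 1597×0.240 + 460.4×0.617 = 1711.7 t/h.
All citric acid reports to F8, so F8 = 1711.7/0.812 = 2108 t/h.
Total feed = 4081.4 t/h; overhead = 4081.4 − 2108 = 1973.4 t/h.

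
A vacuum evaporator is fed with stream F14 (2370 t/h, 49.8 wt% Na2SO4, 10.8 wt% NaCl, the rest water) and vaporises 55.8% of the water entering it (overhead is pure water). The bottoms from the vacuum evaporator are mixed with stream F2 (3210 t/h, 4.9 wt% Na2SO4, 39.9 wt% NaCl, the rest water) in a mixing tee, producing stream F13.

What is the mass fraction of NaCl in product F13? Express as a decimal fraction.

0.304

Vapour removed = 0.558×0.394×2370 = 521.05 t/h; concentrate = 1849 t/h.
NaCl reaching the mixer = 255.96 (from concentrate) + 3210×0.399 = 1536.8 t/h.
Product flow = 1849 + 3210 = 5059 t/h; NaCl fraction = 0.304.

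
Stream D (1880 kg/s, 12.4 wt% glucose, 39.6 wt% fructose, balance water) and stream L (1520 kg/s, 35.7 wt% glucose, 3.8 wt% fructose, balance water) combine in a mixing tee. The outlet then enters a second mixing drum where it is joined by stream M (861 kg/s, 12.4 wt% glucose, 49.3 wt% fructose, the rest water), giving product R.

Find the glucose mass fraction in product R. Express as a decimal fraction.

Overall, product flow = 4261 kg/s.
glucose in = 1880×0.124 + 1520×0.357 + 861×0.124 = 882.52 kg/s.
glucose fraction in R = 0.207.

0.207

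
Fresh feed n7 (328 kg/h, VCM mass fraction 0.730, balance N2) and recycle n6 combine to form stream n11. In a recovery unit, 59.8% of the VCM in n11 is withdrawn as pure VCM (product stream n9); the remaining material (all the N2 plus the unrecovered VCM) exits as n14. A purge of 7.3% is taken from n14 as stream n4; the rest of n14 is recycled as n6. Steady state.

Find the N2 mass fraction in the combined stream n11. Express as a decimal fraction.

N2 enters only via n7 and leaves only via the purge: 328×0.270 = 0.073×(N2 in n14), and the recovery unit passes all N2, so N2 in n11 = N2 in n14 = 1213.2 kg/h.
VCM in n11: m_A = 328×0.730 + (1−0.073)·(1−0.598)·m_A, so m_A = 239.44/0.6273 = 381.67 kg/h.
n11 = 381.67 + 1213.2 = 1594.8 kg/h.
N2 fraction in n11 = 1213.2/1594.8 = 0.761.

0.761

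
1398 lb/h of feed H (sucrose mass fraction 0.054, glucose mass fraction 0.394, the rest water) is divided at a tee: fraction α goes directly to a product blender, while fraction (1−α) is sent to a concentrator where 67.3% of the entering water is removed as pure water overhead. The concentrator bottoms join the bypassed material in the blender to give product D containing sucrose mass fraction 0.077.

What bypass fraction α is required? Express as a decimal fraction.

0.196

All 1398×0.054 = 75.492 lb/h of sucrose reaches D, so D = 75.492/0.077 = 980.42 lb/h and vapour = 417.58 lb/h.
The evaporator receives (1−α)·1398 of feed at 0.552 water and removes 0.673 of that water:
0.673×0.552×(1−α)×1398 = 417.58
(1−α) = 417.58/519.35 = 0.8040;  α = 0.1960.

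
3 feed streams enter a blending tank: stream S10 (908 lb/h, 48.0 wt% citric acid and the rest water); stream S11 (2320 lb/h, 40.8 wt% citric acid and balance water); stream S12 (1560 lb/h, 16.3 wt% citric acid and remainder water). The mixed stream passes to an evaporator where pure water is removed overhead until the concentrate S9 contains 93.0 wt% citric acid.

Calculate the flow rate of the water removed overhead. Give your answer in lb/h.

citric acid entering = 908×0.480 + 2320×0.408 + 1560×0.163 = 1636.7 lb/h.
All citric acid reports to S9, so S9 = 1636.7/0.930 = 1759.9 lb/h.
Total feed = 4788 lb/h; overhead = 4788 − 1759.9 = 3028.1 lb/h.

3028 lb/h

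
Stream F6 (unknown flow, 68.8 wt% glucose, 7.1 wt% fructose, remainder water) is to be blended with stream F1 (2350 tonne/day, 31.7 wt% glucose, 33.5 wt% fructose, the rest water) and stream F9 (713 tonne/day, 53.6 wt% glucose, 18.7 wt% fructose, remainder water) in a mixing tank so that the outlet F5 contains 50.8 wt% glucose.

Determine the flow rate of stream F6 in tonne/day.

Let F6 be the unknown flow. Total out = 3063 + F6.
glucose balance: 1127.1 + 0.688·F6 = 0.508·(3063 + F6)
(0.688 − 0.508)·F6 = 0.508×3063 − 1127.1 = 428.89
F6 = 428.89 / 0.180 = 2382.7 tonne/day

2383 tonne/day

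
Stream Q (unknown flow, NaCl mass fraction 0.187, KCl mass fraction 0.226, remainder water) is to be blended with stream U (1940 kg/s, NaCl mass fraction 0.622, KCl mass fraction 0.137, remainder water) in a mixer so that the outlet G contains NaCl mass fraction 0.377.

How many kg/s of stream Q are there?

Let Q be the unknown flow. Total out = 1940 + Q.
NaCl balance: 1206.7 + 0.187·Q = 0.377·(1940 + Q)
(0.187 − 0.377)·Q = 0.377×1940 − 1206.7 = -475.3
Q = -475.3 / -0.190 = 2501.6 kg/s

2502 kg/s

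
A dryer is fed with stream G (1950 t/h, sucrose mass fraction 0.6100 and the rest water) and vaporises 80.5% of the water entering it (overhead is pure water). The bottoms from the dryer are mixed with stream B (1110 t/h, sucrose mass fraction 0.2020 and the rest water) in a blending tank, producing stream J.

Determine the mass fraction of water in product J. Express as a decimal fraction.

0.4225

Vapour removed = 0.805×0.390×1950 = 612.2 t/h; concentrate = 1337.8 t/h.
water reaching the mixer = 148.3 (from concentrate) + 1110×0.798 = 1034.1 t/h.
Product flow = 1337.8 + 1110 = 2447.8 t/h; water fraction = 0.4225.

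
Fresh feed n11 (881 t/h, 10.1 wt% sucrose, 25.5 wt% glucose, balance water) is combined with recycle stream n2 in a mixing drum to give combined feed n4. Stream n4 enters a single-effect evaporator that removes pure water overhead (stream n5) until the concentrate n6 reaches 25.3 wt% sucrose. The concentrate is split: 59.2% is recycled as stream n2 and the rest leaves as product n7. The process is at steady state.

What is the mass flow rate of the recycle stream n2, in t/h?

510.3 t/h

Overall sucrose balance (none leaves overhead): sucrose in fresh feed = sucrose in product, i.e. 881×0.101 = (1−0.592)·n6·0.253.
n6 = 88.981/(0.253×0.408) = 862.02 t/h.
Recycle n2 = 0.592×862.02 = 510.31 t/h.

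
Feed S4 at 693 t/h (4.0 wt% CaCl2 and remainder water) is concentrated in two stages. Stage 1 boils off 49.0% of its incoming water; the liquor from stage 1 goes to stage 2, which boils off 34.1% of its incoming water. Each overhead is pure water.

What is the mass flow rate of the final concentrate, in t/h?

251.3 t/h

water in feed = 693×0.960 = 665.28 t/h.
After stage 1: water left = (1−0.490)×665.28 = 339.29; stream total = 367.01 t/h.
After stage 2: water left = (1−0.341)×339.29 = 223.59; final concentrate = 251.31 t/h.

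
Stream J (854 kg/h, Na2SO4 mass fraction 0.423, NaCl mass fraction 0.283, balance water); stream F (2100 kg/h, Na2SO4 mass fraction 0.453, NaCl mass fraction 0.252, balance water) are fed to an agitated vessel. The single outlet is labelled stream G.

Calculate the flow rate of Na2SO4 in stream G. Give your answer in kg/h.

Na2SO4 out = Na2SO4 in = 854×0.423 + 2100×0.453 = 1312.5 kg/h.

1313 kg/h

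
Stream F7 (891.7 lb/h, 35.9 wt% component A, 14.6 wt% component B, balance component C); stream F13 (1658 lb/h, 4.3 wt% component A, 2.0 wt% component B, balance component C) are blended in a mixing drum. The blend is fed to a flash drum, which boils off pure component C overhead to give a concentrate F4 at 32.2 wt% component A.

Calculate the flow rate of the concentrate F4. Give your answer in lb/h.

component A entering = 891.7×0.359 + 1658×0.043 = 391.41 lb/h.
All component A reports to F4, so F4 = 391.41/0.322 = 1215.6 lb/h.

1216 lb/h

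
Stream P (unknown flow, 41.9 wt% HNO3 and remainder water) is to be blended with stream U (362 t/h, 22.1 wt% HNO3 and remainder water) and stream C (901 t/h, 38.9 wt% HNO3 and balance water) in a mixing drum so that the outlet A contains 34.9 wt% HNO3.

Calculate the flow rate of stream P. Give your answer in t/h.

147.1 t/h

Let P be the unknown flow. Total out = 1263 + P.
HNO3 balance: 430.49 + 0.419·P = 0.349·(1263 + P)
(0.419 − 0.349)·P = 0.349×1263 − 430.49 = 10.296
P = 10.296 / 0.070 = 147.09 t/h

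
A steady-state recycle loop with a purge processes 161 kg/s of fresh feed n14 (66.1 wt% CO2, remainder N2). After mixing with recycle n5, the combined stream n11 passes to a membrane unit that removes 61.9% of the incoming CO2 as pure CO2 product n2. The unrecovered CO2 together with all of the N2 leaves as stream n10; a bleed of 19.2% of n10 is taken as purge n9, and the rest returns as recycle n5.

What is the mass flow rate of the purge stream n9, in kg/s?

65.83 kg/s

N2 enters only via n14 and leaves only via the purge: 161×0.339 = 0.192×(N2 in n10), and the membrane unit passes all N2, so N2 in n11 = N2 in n10 = 284.27 kg/s.
CO2 in n11: m_A = 161×0.661 + (1−0.192)·(1−0.619)·m_A, so m_A = 106.42/0.6922 = 153.75 kg/s.
n10 = (1−0.619)×153.75 + 284.27 = 342.85 kg/s.
Purge n9 = 0.192×342.85 = 65.826 kg/s.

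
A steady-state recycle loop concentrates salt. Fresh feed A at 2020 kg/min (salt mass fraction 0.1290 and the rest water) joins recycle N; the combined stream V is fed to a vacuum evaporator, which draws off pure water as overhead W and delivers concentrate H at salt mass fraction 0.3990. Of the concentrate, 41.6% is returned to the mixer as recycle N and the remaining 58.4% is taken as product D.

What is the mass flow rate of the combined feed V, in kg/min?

2485 kg/min

Overall salt balance (none leaves overhead): salt in fresh feed = salt in product, i.e. 2020×0.129 = (1−0.416)·H·0.399.
H = 260.58/(0.399×0.584) = 1118.3 kg/min.
Recycle N = 0.416×1118.3 = 465.21 kg/min.
Combined feed V = 2020 + 465.21 = 2485.2 kg/min.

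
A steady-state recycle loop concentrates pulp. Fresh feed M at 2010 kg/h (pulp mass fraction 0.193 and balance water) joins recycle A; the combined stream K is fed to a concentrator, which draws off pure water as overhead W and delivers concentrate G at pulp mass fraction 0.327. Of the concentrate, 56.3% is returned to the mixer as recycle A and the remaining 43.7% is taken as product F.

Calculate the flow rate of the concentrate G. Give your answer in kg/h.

2715 kg/h

Overall pulp balance (none leaves overhead): pulp in fresh feed = pulp in product, i.e. 2010×0.193 = (1−0.563)·G·0.327.
G = 387.93/(0.327×0.437) = 2714.7 kg/h.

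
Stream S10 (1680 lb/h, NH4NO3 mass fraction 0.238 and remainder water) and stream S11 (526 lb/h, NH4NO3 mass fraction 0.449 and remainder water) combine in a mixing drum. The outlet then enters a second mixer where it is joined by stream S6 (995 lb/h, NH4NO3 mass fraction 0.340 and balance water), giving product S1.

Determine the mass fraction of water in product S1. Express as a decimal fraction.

0.696

Overall, product flow = 3201 lb/h.
water in = 1680×0.762 + 526×0.551 + 995×0.660 = 2226.7 lb/h.
water fraction in S1 = 0.696.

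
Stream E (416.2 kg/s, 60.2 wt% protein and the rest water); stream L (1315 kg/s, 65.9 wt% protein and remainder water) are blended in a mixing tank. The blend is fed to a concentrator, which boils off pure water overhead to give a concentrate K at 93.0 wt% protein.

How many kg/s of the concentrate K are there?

protein entering = 416.2×0.602 + 1315×0.659 = 1117.1 kg/s.
All protein reports to K, so K = 1117.1/0.930 = 1201.2 kg/s.

1201 kg/s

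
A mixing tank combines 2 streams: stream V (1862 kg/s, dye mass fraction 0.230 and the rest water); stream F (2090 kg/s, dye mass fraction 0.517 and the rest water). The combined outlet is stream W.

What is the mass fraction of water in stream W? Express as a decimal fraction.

0.618

Total flow out = 1862 + 2090 = 3952 kg/s.
water in = 1862×0.770 + 2090×0.483 = 2443.2 kg/s.
water mass fraction in W = 2443.2/3952 = 0.618.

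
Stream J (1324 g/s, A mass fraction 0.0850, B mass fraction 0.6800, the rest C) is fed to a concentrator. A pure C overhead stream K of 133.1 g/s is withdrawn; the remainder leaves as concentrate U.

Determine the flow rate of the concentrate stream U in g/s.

Concentrate = 1324 − 133.1 = 1190.9 g/s.

1191 g/s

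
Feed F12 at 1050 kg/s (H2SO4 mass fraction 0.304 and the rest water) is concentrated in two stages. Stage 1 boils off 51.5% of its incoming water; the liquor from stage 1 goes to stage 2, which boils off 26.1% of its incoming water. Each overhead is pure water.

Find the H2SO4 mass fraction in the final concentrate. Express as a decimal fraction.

water in feed = 1050×0.696 = 730.8 kg/s.
After stage 1: water left = (1−0.515)×730.8 = 354.44; stream total = 673.64 kg/s.
After stage 2: water left = (1−0.261)×354.44 = 261.93; final concentrate = 581.13 kg/s.
H2SO4 fraction = 319.2/581.13 = 0.549.

0.549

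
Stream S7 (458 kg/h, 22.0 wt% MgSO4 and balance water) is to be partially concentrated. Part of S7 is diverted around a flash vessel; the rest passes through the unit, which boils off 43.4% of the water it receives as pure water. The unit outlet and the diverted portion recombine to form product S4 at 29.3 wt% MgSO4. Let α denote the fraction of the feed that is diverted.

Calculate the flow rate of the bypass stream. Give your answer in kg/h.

All 458×0.220 = 100.76 kg/h of MgSO4 reaches S4, so S4 = 100.76/0.293 = 343.89 kg/h and vapour = 114.11 kg/h.
The evaporator receives (1−α)·458 of feed at 0.780 water and removes 0.434 of that water:
0.434×0.780×(1−α)×458 = 114.11
(1−α) = 114.11/155.04 = 0.7360;  α = 0.2640.
Bypass flow = 0.2640×458 = 120.92 kg/h.

120.9 kg/h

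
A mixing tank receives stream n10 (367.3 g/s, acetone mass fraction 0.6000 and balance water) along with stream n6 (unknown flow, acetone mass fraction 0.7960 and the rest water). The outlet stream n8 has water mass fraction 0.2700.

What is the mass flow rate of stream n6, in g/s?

723.5 g/s

Let n6 be the unknown flow. Total out = 367.3 + n6.
water balance: 146.92 + 0.204·n6 = 0.270·(367.3 + n6)
(0.204 − 0.270)·n6 = 0.270×367.3 − 146.92 = -47.749
n6 = -47.749 / -0.066 = 723.47 g/s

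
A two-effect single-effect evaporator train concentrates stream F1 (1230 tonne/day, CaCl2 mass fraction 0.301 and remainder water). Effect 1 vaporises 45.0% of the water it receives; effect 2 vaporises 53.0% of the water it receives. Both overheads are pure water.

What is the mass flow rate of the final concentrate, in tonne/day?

water in feed = 1230×0.699 = 859.77 tonne/day.
After stage 1: water left = (1−0.450)×859.77 = 472.87; stream total = 843.1 tonne/day.
After stage 2: water left = (1−0.530)×472.87 = 222.25; final concentrate = 592.48 tonne/day.

592.5 tonne/day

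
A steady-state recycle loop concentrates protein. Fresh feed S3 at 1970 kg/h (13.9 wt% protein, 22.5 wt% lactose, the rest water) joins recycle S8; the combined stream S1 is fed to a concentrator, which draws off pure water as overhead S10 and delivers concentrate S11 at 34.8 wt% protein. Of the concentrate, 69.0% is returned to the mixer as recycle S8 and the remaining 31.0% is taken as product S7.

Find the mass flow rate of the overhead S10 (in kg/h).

Overall protein balance (none leaves overhead): protein in fresh feed = protein in product, i.e. 1970×0.139 = (1−0.690)·S11·0.348.
S11 = 273.83/(0.348×0.310) = 2538.3 kg/h.
Recycle S8 = 0.690×2538.3 = 1751.4 kg/h.
Combined feed S1 = 1970 + 1751.4 = 3721.4 kg/h.
Overhead S10 = S1 − S11 = 3721.4 − 2538.3 = 1183.1 kg/h.

1183 kg/h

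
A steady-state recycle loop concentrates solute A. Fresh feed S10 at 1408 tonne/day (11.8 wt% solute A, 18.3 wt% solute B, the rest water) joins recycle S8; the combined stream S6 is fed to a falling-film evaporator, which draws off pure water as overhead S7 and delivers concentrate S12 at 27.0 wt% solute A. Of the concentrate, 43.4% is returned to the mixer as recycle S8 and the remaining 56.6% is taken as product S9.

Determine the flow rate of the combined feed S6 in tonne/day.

1880 tonne/day

Overall solute A balance (none leaves overhead): solute A in fresh feed = solute A in product, i.e. 1408×0.118 = (1−0.434)·S12·0.270.
S12 = 166.14/(0.270×0.566) = 1087.2 tonne/day.
Recycle S8 = 0.434×1087.2 = 471.84 tonne/day.
Combined feed S6 = 1408 + 471.84 = 1879.8 tonne/day.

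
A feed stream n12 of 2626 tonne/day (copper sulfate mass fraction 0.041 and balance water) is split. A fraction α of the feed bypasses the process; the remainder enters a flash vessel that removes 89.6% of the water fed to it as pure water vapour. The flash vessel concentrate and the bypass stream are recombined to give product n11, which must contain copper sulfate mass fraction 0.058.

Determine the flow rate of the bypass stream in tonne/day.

All 2626×0.041 = 107.67 tonne/day of copper sulfate reaches n11, so n11 = 107.67/0.058 = 1856.3 tonne/day and vapour = 769.69 tonne/day.
The evaporator receives (1−α)·2626 of feed at 0.959 water and removes 0.896 of that water:
0.896×0.959×(1−α)×2626 = 769.69
(1−α) = 769.69/2256.4 = 0.3411;  α = 0.6589.
Bypass flow = 0.6589×2626 = 1730.2 tonne/day.

1730 tonne/day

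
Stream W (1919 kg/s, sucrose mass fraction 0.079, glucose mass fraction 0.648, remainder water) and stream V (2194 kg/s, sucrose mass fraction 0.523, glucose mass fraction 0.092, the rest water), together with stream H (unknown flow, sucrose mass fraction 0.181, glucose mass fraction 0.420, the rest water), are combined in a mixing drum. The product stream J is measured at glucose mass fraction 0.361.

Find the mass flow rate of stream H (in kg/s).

668.4 kg/s

Let H be the unknown flow. Total out = 4113 + H.
glucose balance: 1445.4 + 0.420·H = 0.361·(4113 + H)
(0.420 − 0.361)·H = 0.361×4113 − 1445.4 = 39.433
H = 39.433 / 0.059 = 668.36 kg/s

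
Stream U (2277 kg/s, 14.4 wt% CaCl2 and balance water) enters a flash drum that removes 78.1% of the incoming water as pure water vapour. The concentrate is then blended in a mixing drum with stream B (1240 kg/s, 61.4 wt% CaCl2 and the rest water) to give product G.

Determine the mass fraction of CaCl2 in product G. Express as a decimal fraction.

Vapour removed = 0.781×0.856×2277 = 1522.3 kg/s; concentrate = 754.74 kg/s.
CaCl2 reaching the mixer = 327.89 (from concentrate) + 1240×0.614 = 1089.2 kg/s.
Product flow = 754.74 + 1240 = 1994.7 kg/s; CaCl2 fraction = 0.546.

0.546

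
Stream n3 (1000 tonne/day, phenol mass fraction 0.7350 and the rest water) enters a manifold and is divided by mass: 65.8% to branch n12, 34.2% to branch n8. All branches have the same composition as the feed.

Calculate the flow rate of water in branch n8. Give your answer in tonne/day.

Branch n8 total = 0.342×1000 = 342 tonne/day.
water in n8 = 0.265×342 = 90.63 tonne/day.

90.63 tonne/day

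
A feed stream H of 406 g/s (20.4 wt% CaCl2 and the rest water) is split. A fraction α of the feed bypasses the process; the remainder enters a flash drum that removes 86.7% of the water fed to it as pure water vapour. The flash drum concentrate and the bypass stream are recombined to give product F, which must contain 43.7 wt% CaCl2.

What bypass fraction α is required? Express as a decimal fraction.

0.227

All 406×0.204 = 82.824 g/s of CaCl2 reaches F, so F = 82.824/0.437 = 189.53 g/s and vapour = 216.47 g/s.
The evaporator receives (1−α)·406 of feed at 0.796 water and removes 0.867 of that water:
0.867×0.796×(1−α)×406 = 216.47
(1−α) = 216.47/280.19 = 0.7726;  α = 0.2274.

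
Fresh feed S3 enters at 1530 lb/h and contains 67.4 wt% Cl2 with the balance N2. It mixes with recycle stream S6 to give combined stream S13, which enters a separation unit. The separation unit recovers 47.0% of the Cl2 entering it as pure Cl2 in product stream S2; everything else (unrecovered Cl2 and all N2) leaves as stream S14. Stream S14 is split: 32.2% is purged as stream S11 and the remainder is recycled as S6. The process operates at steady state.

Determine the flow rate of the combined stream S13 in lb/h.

3159 lb/h

N2 enters only via S3 and leaves only via the purge: 1530×0.326 = 0.322×(N2 in S14), and the separation unit passes all N2, so N2 in S13 = N2 in S14 = 1549 lb/h.
Cl2 in S13: m_A = 1530×0.674 + (1−0.322)·(1−0.470)·m_A, so m_A = 1031.2/0.6407 = 1609.6 lb/h.
S13 = 1609.6 + 1549 = 3158.6 lb/h.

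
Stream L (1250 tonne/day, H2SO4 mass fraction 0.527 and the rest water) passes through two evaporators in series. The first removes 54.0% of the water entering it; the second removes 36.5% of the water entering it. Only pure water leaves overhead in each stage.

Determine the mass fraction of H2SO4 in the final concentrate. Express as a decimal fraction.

water in feed = 1250×0.473 = 591.25 tonne/day.
After stage 1: water left = (1−0.540)×591.25 = 271.97; stream total = 930.72 tonne/day.
After stage 2: water left = (1−0.365)×271.97 = 172.7; final concentrate = 831.45 tonne/day.
H2SO4 fraction = 658.75/831.45 = 0.792.

0.792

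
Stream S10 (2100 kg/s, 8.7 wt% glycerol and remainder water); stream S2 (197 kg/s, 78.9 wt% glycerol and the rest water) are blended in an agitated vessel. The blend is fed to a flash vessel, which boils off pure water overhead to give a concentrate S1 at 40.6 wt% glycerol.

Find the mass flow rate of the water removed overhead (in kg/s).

glycerol entering = 2100×0.087 + 197×0.789 = 338.13 kg/s.
All glycerol reports to S1, so S1 = 338.13/0.406 = 832.84 kg/s.
Total feed = 2297 kg/s; overhead = 2297 − 832.84 = 1464.2 kg/s.

1464 kg/s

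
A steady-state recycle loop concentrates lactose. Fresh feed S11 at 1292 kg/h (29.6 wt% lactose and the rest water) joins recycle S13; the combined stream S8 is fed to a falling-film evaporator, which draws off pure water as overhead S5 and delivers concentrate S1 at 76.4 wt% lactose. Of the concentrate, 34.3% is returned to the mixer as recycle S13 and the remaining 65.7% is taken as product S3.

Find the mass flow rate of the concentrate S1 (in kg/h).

Overall lactose balance (none leaves overhead): lactose in fresh feed = lactose in product, i.e. 1292×0.296 = (1−0.343)·S1·0.764.
S1 = 382.43/(0.764×0.657) = 761.9 kg/h.

761.9 kg/h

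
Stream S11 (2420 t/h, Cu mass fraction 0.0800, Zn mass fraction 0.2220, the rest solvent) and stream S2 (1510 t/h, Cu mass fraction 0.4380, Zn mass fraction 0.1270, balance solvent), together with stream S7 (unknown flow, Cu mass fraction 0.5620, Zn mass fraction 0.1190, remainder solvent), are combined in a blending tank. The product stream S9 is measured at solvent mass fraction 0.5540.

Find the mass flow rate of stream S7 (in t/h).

718.3 t/h

Let S7 be the unknown flow. Total out = 3930 + S7.
solvent balance: 2346 + 0.319·S7 = 0.554·(3930 + S7)
(0.319 − 0.554)·S7 = 0.554×3930 − 2346 = -168.79
S7 = -168.79 / -0.235 = 718.26 t/h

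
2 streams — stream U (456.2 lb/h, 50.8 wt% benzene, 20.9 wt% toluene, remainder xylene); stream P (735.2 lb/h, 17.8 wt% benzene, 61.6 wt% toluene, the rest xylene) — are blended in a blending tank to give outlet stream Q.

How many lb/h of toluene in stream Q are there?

toluene out = toluene in = 456.2×0.209 + 735.2×0.616 = 548.23 lb/h.

548.2 lb/h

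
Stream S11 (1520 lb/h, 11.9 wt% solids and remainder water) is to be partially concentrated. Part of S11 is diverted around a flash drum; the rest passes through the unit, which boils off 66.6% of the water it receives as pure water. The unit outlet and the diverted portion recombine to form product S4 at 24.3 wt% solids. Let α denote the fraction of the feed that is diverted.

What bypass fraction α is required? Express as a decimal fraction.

All 1520×0.119 = 180.88 lb/h of solids reaches S4, so S4 = 180.88/0.243 = 744.36 lb/h and vapour = 775.64 lb/h.
The evaporator receives (1−α)·1520 of feed at 0.881 water and removes 0.666 of that water:
0.666×0.881×(1−α)×1520 = 775.64
(1−α) = 775.64/891.85 = 0.8697;  α = 0.1303.

0.130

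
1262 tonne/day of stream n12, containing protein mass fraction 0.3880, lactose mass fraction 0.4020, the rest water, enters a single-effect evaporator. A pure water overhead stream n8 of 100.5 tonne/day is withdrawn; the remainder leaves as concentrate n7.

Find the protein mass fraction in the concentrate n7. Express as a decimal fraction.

protein is not removed: 1262×0.388 = 489.66 tonne/day of protein enters n7.
Concentrate = 1262 − 100.5 = 1161.5 tonne/day.
Mass fraction = 489.66/1161.5 = 0.4216.

0.4216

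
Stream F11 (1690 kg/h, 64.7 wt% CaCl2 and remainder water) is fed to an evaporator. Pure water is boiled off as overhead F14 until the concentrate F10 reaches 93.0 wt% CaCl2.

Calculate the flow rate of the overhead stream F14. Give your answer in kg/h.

CaCl2 is conserved: 1690×0.647 = 1093.4 kg/h all reports to the concentrate.
Concentrate = 1093.4/(target fraction) = 1175.7 kg/h.
Overhead = 1690 − 1175.7 = 514.27 kg/h.

514.3 kg/h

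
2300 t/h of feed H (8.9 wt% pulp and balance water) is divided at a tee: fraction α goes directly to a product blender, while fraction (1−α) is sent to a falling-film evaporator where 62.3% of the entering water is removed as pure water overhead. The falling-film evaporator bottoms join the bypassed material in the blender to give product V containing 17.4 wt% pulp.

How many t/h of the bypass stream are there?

All 2300×0.089 = 204.7 t/h of pulp reaches V, so V = 204.7/0.174 = 1176.4 t/h and vapour = 1123.6 t/h.
The evaporator receives (1−α)·2300 of feed at 0.911 water and removes 0.623 of that water:
0.623×0.911×(1−α)×2300 = 1123.6
(1−α) = 1123.6/1305.4 = 0.8607;  α = 0.1393.
Bypass flow = 0.1393×2300 = 320.34 t/h.

320.3 t/h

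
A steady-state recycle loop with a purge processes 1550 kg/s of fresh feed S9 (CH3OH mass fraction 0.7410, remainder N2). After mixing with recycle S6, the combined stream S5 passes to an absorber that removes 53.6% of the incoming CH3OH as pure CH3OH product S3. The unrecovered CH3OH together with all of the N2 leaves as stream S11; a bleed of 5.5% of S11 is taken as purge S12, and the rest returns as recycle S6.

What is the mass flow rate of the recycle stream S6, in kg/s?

N2 enters only via S9 and leaves only via the purge: 1550×0.259 = 0.055×(N2 in S11), and the absorber passes all N2, so N2 in S5 = N2 in S11 = 7299.1 kg/s.
CH3OH in S5: m_A = 1550×0.741 + (1−0.055)·(1−0.536)·m_A, so m_A = 1148.5/0.5615 = 2045.4 kg/s.
S11 = (1−0.536)×2045.4 + 7299.1 = 8248.2 kg/s.
Recycle S6 = (1−0.055)×8248.2 = 7794.5 kg/s.

7795 kg/s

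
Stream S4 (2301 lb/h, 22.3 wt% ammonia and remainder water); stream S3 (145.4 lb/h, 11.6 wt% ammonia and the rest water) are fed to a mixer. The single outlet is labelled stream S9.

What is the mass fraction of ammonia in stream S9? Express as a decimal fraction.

0.2166

Total flow out = 2301 + 145.4 = 2446.4 lb/h.
ammonia in = 2301×0.223 + 145.4×0.116 = 529.99 lb/h.
ammonia mass fraction in S9 = 529.99/2446.4 = 0.2166.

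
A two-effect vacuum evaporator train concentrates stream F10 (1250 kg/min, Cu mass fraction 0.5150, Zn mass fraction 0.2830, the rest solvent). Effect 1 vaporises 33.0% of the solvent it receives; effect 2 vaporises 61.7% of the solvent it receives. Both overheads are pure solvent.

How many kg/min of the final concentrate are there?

solvent in feed = 1250×0.202 = 252.5 kg/min.
After stage 1: solvent left = (1−0.330)×252.5 = 169.18; stream total = 1166.7 kg/min.
After stage 2: solvent left = (1−0.617)×169.18 = 64.794; final concentrate = 1062.3 kg/min.

1062 kg/min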